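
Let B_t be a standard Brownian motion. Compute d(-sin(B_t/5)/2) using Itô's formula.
d(-sin(B_t/5)/2) = (sin(B_t/5)/100) dt + (-cos(B_t/5)/10) dB_t

Itô's formula for f(B_t) gives d f(B_t) = f'(B_t) dB_t + (1/2) f''(B_t) dt. Compute derivatives of f(x) = -sin(x/5)/2:
  f'(x)  = -cos(x/5)/10
  f''(x) = sin(x/5)/50
Substitute x = B_t and multiply the f'' term by 1/2:
  drift     = (1/2) * (sin(x/5)/50) evaluated at B_t = sin(B_t/5)/100
  diffusion = (-cos(x/5)/10) evaluated at B_t = -cos(B_t/5)/10
Therefore d(-sin(B_t/5)/2) = (sin(B_t/5)/100) dt + (-cos(B_t/5)/10) dB_t.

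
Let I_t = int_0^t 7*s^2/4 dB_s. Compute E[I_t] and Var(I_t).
E[I_t] = 0; Var(I_t) = 49*t^5/80

The Itô integral of a deterministic integrand f(s) has mean 0 because each increment f(s) * (B_{s+ds} - B_s) has mean 0. By the Itô isometry:
  Var( int_0^t f(s) dB_s ) = E[ (int_0^t f(s) dB_s)^2 ] = int_0^t f(s)^2 ds.
Here f(s) = 7*s^2/4, so f(s)^2 = 49*s^4/16. Integrate:
  int_0^t (49*s^4/16) ds = 49*t^5/80.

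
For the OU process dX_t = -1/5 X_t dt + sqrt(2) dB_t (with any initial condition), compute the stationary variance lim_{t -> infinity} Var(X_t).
lim Var(X_t) = 5

The OU SDE dX = -theta X dt + sigma dB admits the integrating factor exp(theta t): d(exp(theta t) X_t) = sigma exp(theta t) dB_t. Integrating from 0 to t gives X_t = x_0 * exp(-theta t) + sigma * int_0^t exp(-theta (t-s)) dB_s for any initial x_0. The Itô integral has variance (by the Itô isometry) sigma^2 * int_0^t exp(-2 theta (t - s)) ds = sigma^2 * (1 - exp(-2 theta t)) / (2 theta), independent of x_0.
With theta = 1/5, sigma = sqrt(2):
  Var(X_t) = (sqrt(2))^2 * (1 - exp(-2*1/5 t)) / (2 * 1/5) = 5 - 5*exp(-2*t/5).
As t -> infinity, exp(-2*1/5 t) -> 0, so the stationary variance is sigma^2 / (2 theta) = 5.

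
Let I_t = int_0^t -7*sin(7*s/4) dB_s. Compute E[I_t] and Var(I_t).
E[I_t] = 0; Var(I_t) = 49*t/2 - 7*sin(7*t/2)

The Itô integral of a deterministic integrand f(s) has mean 0 because each increment f(s) * (B_{s+ds} - B_s) has mean 0. By the Itô isometry:
  Var( int_0^t f(s) dB_s ) = E[ (int_0^t f(s) dB_s)^2 ] = int_0^t f(s)^2 ds.
Here f(s) = -7*sin(7*s/4), so f(s)^2 = 49*sin(7*s/4)^2. Integrate:
  int_0^t (49*sin(7*s/4)^2) ds = 49*t/2 - 7*sin(7*t/2).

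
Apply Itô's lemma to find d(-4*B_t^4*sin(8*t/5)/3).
d(-4*B_t^4*sin(8*t/5)/3) = (-8*B_t^2*(4*B_t^2*cos(8*t/5)/15 + sin(8*t/5))) dt + (-16*B_t^3*sin(8*t/5)/3) dB_t

Itô's formula for f(t, x): d f(t, B_t) = (f_t + (1/2) f_xx) dt + f_x dB_t. Compute partials of f(t, x) = -4*x^4*sin(8*t/5)/3:
  f_t(t,x)  = -32*x^4*cos(8*t/5)/15
  f_x(t,x)  = -16*x^3*sin(8*t/5)/3
  f_xx(t,x) = -16*x^2*sin(8*t/5)
Assemble drift = f_t + (1/2) f_xx = -8*x^2*(4*x^2*cos(8*t/5)/15 + sin(8*t/5)) and diffusion = f_x = -16*x^3*sin(8*t/5)/3. Substituting x = B_t:
  d(-4*B_t^4*sin(8*t/5)/3) = (-8*B_t^2*(4*B_t^2*cos(8*t/5)/15 + sin(8*t/5))) dt + (-16*B_t^3*sin(8*t/5)/3) dB_t.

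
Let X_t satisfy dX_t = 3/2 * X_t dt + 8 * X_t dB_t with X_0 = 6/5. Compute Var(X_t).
Var(X_t) = 36*(exp(64*t) - 1)*exp(3*t)/25

For GBM dX = mu X dt + sigma X dB with X_0 = x_0, apply Itô to Y = log X: dY = (mu - sigma^2/2) dt + sigma dB, so Y_t = log(x_0) + (mu - sigma^2/2) t + sigma B_t and hence X_t = x_0 * exp((mu - sigma^2/2) t + sigma B_t).
With mu = 3/2, sigma = 8, x_0 = 6/5, this gives:
  X_t = 6/5 * exp((-61/2) * t + (8) * B_t).
Since sigma*B_t ~ Normal(0, sigma^2 t), E[exp(sigma*B_t)] = exp(sigma^2 t / 2); so E[X_t] = x_0 * exp((mu - sigma^2/2) t) * exp(sigma^2 t / 2) = x_0 * exp(mu t) = 6*exp(3*t/2)/5.
Var(X_t) = E[X_t^2] - (E[X_t])^2 = x_0^2 * exp(2 mu t) * (exp(sigma^2 t) - 1) = 36*(exp(64*t) - 1)*exp(3*t)/25.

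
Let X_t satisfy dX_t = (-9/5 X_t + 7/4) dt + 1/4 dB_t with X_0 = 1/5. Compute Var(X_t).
Var(X_t) = 5/288 - 5*exp(-18*t/5)/288

The variance V(t) = Var(X_t) satisfies V'(t) = 2 a V(t) + c^2 with V(0) = 0 (drift coefficient is linear in X, diffusion is constant). With a = -9/5, c = 1/4, the solution is
  V(t) = (c^2 / (2 a)) * (exp(2 a t) - 1)
       = ((1/4)^2 / (2*(-9/5))) * (exp((-18/5) t) - 1)
       = 5/288 - 5*exp(-18*t/5)/288.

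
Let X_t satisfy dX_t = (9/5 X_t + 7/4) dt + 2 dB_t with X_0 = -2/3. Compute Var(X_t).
Var(X_t) = 10*exp(18*t/5)/9 - 10/9

The variance V(t) = Var(X_t) satisfies V'(t) = 2 a V(t) + c^2 with V(0) = 0 (drift coefficient is linear in X, diffusion is constant). With a = 9/5, c = 2, the solution is
  V(t) = (c^2 / (2 a)) * (exp(2 a t) - 1)
       = (2^2 / (2*(9/5))) * (exp((18/5) t) - 1)
       = 10*exp(18*t/5)/9 - 10/9.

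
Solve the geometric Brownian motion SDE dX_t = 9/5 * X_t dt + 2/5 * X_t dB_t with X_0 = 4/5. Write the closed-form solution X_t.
X_t = 4/5 * exp((43/25) * t + (2/5) * B_t)

For GBM dX = mu X dt + sigma X dB with X_0 = x_0, apply Itô to Y = log X: dY = (mu - sigma^2/2) dt + sigma dB, so Y_t = log(x_0) + (mu - sigma^2/2) t + sigma B_t and hence X_t = x_0 * exp((mu - sigma^2/2) t + sigma B_t).
With mu = 9/5, sigma = 2/5, x_0 = 4/5, this gives:
  X_t = 4/5 * exp((43/25) * t + (2/5) * B_t).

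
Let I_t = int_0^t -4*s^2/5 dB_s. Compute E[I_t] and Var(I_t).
E[I_t] = 0; Var(I_t) = 16*t^5/125

The Itô integral of a deterministic integrand f(s) has mean 0 because each increment f(s) * (B_{s+ds} - B_s) has mean 0. By the Itô isometry:
  Var( int_0^t f(s) dB_s ) = E[ (int_0^t f(s) dB_s)^2 ] = int_0^t f(s)^2 ds.
Here f(s) = -4*s^2/5, so f(s)^2 = 16*s^4/25. Integrate:
  int_0^t (16*s^4/25) ds = 16*t^5/125.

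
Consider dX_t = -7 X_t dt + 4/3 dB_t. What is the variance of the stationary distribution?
lim Var(X_t) = 8/63

The OU SDE dX = -theta X dt + sigma dB admits the integrating factor exp(theta t): d(exp(theta t) X_t) = sigma exp(theta t) dB_t. Integrating from 0 to t gives X_t = x_0 * exp(-theta t) + sigma * int_0^t exp(-theta (t-s)) dB_s for any initial x_0. The Itô integral has variance (by the Itô isometry) sigma^2 * int_0^t exp(-2 theta (t - s)) ds = sigma^2 * (1 - exp(-2 theta t)) / (2 theta), independent of x_0.
With theta = 7, sigma = 4/3:
  Var(X_t) = (4/3)^2 * (1 - exp(-2*7 t)) / (2 * 7) = 8/63 - 8*exp(-14*t)/63.
As t -> infinity, exp(-2*7 t) -> 0, so the stationary variance is sigma^2 / (2 theta) = 8/63.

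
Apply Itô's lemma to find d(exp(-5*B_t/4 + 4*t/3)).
d(exp(-5*B_t/4 + 4*t/3)) = (203*exp(-5*B_t/4 + 4*t/3)/96) dt + (-5*exp(-5*B_t/4 + 4*t/3)/4) dB_t

Itô's formula for f(t, x): d f(t, B_t) = (f_t + (1/2) f_xx) dt + f_x dB_t. Compute partials of f(t, x) = exp(4*t/3 - 5*x/4):
  f_t(t,x)  = 4*exp(4*t/3 - 5*x/4)/3
  f_x(t,x)  = -5*exp(4*t/3 - 5*x/4)/4
  f_xx(t,x) = 25*exp(4*t/3 - 5*x/4)/16
Assemble drift = f_t + (1/2) f_xx = 203*exp(4*t/3 - 5*x/4)/96 and diffusion = f_x = -5*exp(4*t/3 - 5*x/4)/4. Substituting x = B_t:
  d(exp(-5*B_t/4 + 4*t/3)) = (203*exp(-5*B_t/4 + 4*t/3)/96) dt + (-5*exp(-5*B_t/4 + 4*t/3)/4) dB_t.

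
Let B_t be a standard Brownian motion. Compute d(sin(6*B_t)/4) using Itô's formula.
d(sin(6*B_t)/4) = (-9*sin(6*B_t)/2) dt + (3*cos(6*B_t)/2) dB_t

Itô's formula for f(B_t) gives d f(B_t) = f'(B_t) dB_t + (1/2) f''(B_t) dt. Compute derivatives of f(x) = sin(6*x)/4:
  f'(x)  = 3*cos(6*x)/2
  f''(x) = -9*sin(6*x)
Substitute x = B_t and multiply the f'' term by 1/2:
  drift     = (1/2) * (-9*sin(6*x)) evaluated at B_t = -9*sin(6*B_t)/2
  diffusion = (3*cos(6*x)/2) evaluated at B_t = 3*cos(6*B_t)/2
Therefore d(sin(6*B_t)/4) = (-9*sin(6*B_t)/2) dt + (3*cos(6*B_t)/2) dB_t.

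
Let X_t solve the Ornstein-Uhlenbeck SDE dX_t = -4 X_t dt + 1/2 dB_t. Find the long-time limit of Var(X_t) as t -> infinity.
lim Var(X_t) = 1/32

The OU SDE dX = -theta X dt + sigma dB admits the integrating factor exp(theta t): d(exp(theta t) X_t) = sigma exp(theta t) dB_t. Integrating from 0 to t gives X_t = x_0 * exp(-theta t) + sigma * int_0^t exp(-theta (t-s)) dB_s for any initial x_0. The Itô integral has variance (by the Itô isometry) sigma^2 * int_0^t exp(-2 theta (t - s)) ds = sigma^2 * (1 - exp(-2 theta t)) / (2 theta), independent of x_0.
With theta = 4, sigma = 1/2:
  Var(X_t) = (1/2)^2 * (1 - exp(-2*4 t)) / (2 * 4) = 1/32 - exp(-8*t)/32.
As t -> infinity, exp(-2*4 t) -> 0, so the stationary variance is sigma^2 / (2 theta) = 1/32.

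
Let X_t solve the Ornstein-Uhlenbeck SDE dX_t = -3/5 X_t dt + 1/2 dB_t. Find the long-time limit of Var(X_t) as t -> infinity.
lim Var(X_t) = 5/24

The OU SDE dX = -theta X dt + sigma dB admits the integrating factor exp(theta t): d(exp(theta t) X_t) = sigma exp(theta t) dB_t. Integrating from 0 to t gives X_t = x_0 * exp(-theta t) + sigma * int_0^t exp(-theta (t-s)) dB_s for any initial x_0. The Itô integral has variance (by the Itô isometry) sigma^2 * int_0^t exp(-2 theta (t - s)) ds = sigma^2 * (1 - exp(-2 theta t)) / (2 theta), independent of x_0.
With theta = 3/5, sigma = 1/2:
  Var(X_t) = (1/2)^2 * (1 - exp(-2*3/5 t)) / (2 * 3/5) = 5/24 - 5*exp(-6*t/5)/24.
As t -> infinity, exp(-2*3/5 t) -> 0, so the stationary variance is sigma^2 / (2 theta) = 5/24.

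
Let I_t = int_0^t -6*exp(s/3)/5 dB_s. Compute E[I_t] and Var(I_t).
E[I_t] = 0; Var(I_t) = 54*exp(2*t/3)/25 - 54/25

The Itô integral of a deterministic integrand f(s) has mean 0 because each increment f(s) * (B_{s+ds} - B_s) has mean 0. By the Itô isometry:
  Var( int_0^t f(s) dB_s ) = E[ (int_0^t f(s) dB_s)^2 ] = int_0^t f(s)^2 ds.
Here f(s) = -6*exp(s/3)/5, so f(s)^2 = 36*exp(2*s/3)/25. Integrate:
  int_0^t (36*exp(2*s/3)/25) ds = 54*exp(2*t/3)/25 - 54/25.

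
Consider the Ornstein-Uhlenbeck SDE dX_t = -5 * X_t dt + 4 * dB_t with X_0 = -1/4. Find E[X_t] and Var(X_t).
E[X_t] = -exp(-5*t)/4; Var(X_t) = 8/5 - 8*exp(-10*t)/5

The OU SDE dX = -theta X dt + sigma dB admits the integrating factor exp(theta t): d(exp(theta t) X_t) = sigma exp(theta t) dB_t. Integrating from 0 to t:
  X_t = x_0 * exp(-theta t) + sigma * int_0^t exp(-theta (t-s)) dB_s.
The Itô integral has mean 0 and (by the Itô isometry) variance sigma^2 * int_0^t exp(-2 theta (t - s)) ds = sigma^2 * (1 - exp(-2 theta t)) / (2 theta).
With theta = 5, sigma = 4, x_0 = -1/4:
  E[X_t] = -1/4 * exp(-5 t) = -exp(-5*t)/4
  Var(X_t) = (4)^2 * (1 - exp(-2*5 t)) / (2 * 5) = 8/5 - 8*exp(-10*t)/5.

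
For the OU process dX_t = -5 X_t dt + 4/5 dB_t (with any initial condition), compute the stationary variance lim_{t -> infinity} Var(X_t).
lim Var(X_t) = 8/125

The OU SDE dX = -theta X dt + sigma dB admits the integrating factor exp(theta t): d(exp(theta t) X_t) = sigma exp(theta t) dB_t. Integrating from 0 to t gives X_t = x_0 * exp(-theta t) + sigma * int_0^t exp(-theta (t-s)) dB_s for any initial x_0. The Itô integral has variance (by the Itô isometry) sigma^2 * int_0^t exp(-2 theta (t - s)) ds = sigma^2 * (1 - exp(-2 theta t)) / (2 theta), independent of x_0.
With theta = 5, sigma = 4/5:
  Var(X_t) = (4/5)^2 * (1 - exp(-2*5 t)) / (2 * 5) = 8/125 - 8*exp(-10*t)/125.
As t -> infinity, exp(-2*5 t) -> 0, so the stationary variance is sigma^2 / (2 theta) = 8/125.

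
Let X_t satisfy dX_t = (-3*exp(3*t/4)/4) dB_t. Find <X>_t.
<X>_t = 3*exp(3*t/2)/8 - 3/8

For an Itô process dX_t = a(t) dt + b(t) dB_t, the quadratic variation is <X>_t = int_0^t b(s)^2 ds (the drift term does not contribute). Here b(s) = -3*exp(3*s/4)/4, so
  b(s)^2 = 9*exp(3*s/2)/16.
Integrating from 0 to t:
  <X>_t = int_0^t (9*exp(3*s/2)/16) ds = 3*exp(3*t/2)/8 - 3/8.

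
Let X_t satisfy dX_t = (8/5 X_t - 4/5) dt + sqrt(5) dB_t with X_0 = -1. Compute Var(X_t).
Var(X_t) = 25*exp(16*t/5)/16 - 25/16

The variance V(t) = Var(X_t) satisfies V'(t) = 2 a V(t) + c^2 with V(0) = 0 (drift coefficient is linear in X, diffusion is constant). With a = 8/5, c = sqrt(5), the solution is
  V(t) = (c^2 / (2 a)) * (exp(2 a t) - 1)
       = (sqrt(5)^2 / (2*(8/5))) * (exp((16/5) t) - 1)
       = 25*exp(16*t/5)/16 - 25/16.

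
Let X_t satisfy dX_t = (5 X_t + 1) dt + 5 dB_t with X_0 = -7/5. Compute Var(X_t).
Var(X_t) = 5*exp(10*t)/2 - 5/2

The variance V(t) = Var(X_t) satisfies V'(t) = 2 a V(t) + c^2 with V(0) = 0 (drift coefficient is linear in X, diffusion is constant). With a = 5, c = 5, the solution is
  V(t) = (c^2 / (2 a)) * (exp(2 a t) - 1)
       = (5^2 / (2*5)) * (exp(10 t) - 1)
       = 5*exp(10*t)/2 - 5/2.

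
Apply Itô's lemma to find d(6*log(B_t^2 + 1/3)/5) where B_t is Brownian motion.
d(6*log(B_t^2 + 1/3)/5) = (18*(1 - 3*B_t^2)/(5*(3*B_t^2 + 1)^2)) dt + (36*B_t/(5*(3*B_t^2 + 1))) dB_t

Itô's formula for f(B_t) gives d f(B_t) = f'(B_t) dB_t + (1/2) f''(B_t) dt. Compute derivatives of f(x) = 6*log(x^2 + 1/3)/5:
  f'(x)  = 36*x/(5*(3*x^2 + 1))
  f''(x) = 36*(1 - 3*x^2)/(5*(3*x^2 + 1)^2)
Substitute x = B_t and multiply the f'' term by 1/2:
  drift     = (1/2) * (36*(1 - 3*x^2)/(5*(3*x^2 + 1)^2)) evaluated at B_t = 18*(1 - 3*B_t^2)/(5*(3*B_t^2 + 1)^2)
  diffusion = (36*x/(5*(3*x^2 + 1))) evaluated at B_t = 36*B_t/(5*(3*B_t^2 + 1))
Therefore d(6*log(B_t^2 + 1/3)/5) = (18*(1 - 3*B_t^2)/(5*(3*B_t^2 + 1)^2)) dt + (36*B_t/(5*(3*B_t^2 + 1))) dB_t.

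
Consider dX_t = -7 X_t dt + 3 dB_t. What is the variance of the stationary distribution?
lim Var(X_t) = 9/14

The OU SDE dX = -theta X dt + sigma dB admits the integrating factor exp(theta t): d(exp(theta t) X_t) = sigma exp(theta t) dB_t. Integrating from 0 to t gives X_t = x_0 * exp(-theta t) + sigma * int_0^t exp(-theta (t-s)) dB_s for any initial x_0. The Itô integral has variance (by the Itô isometry) sigma^2 * int_0^t exp(-2 theta (t - s)) ds = sigma^2 * (1 - exp(-2 theta t)) / (2 theta), independent of x_0.
With theta = 7, sigma = 3:
  Var(X_t) = (3)^2 * (1 - exp(-2*7 t)) / (2 * 7) = 9/14 - 9*exp(-14*t)/14.
As t -> infinity, exp(-2*7 t) -> 0, so the stationary variance is sigma^2 / (2 theta) = 9/14.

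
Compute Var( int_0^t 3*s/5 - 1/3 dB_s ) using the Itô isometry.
Var = t*(27*t^2 - 45*t + 25)/225

The Itô integral of a deterministic integrand f(s) has mean 0 because each increment f(s) * (B_{s+ds} - B_s) has mean 0. By the Itô isometry:
  Var( int_0^t f(s) dB_s ) = E[ (int_0^t f(s) dB_s)^2 ] = int_0^t f(s)^2 ds.
Here f(s) = 3*s/5 - 1/3, so f(s)^2 = (9*s - 5)^2/225. Integrate:
  int_0^t ((9*s - 5)^2/225) ds = t*(27*t^2 - 45*t + 25)/225.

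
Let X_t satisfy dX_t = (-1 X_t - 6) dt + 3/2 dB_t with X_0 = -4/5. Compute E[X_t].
E[X_t] = -6 + 26*exp(-t)/5

Taking expectations and using E[dB_t] = 0, the mean m(t) = E[X_t] satisfies the ODE m'(t) = a m(t) + b with m(0) = x_0. With a = -1, b = -6, x_0 = -4/5, the solution is
  m(t) = x_0 * exp(a t) + (b/a) * (exp(a t) - 1)
       = (-4/5) * exp((-1) t) + ((-6)/(-1)) * (exp((-1) t) - 1)
       = -6 + 26*exp(-t)/5.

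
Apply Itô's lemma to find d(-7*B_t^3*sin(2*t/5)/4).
d(-7*B_t^3*sin(2*t/5)/4) = (-7*B_t*(2*B_t^2*cos(2*t/5) + 15*sin(2*t/5))/20) dt + (-21*B_t^2*sin(2*t/5)/4) dB_t

Itô's formula for f(t, x): d f(t, B_t) = (f_t + (1/2) f_xx) dt + f_x dB_t. Compute partials of f(t, x) = -7*x^3*sin(2*t/5)/4:
  f_t(t,x)  = -7*x^3*cos(2*t/5)/10
  f_x(t,x)  = -21*x^2*sin(2*t/5)/4
  f_xx(t,x) = -21*x*sin(2*t/5)/2
Assemble drift = f_t + (1/2) f_xx = -7*x*(2*x^2*cos(2*t/5) + 15*sin(2*t/5))/20 and diffusion = f_x = -21*x^2*sin(2*t/5)/4. Substituting x = B_t:
  d(-7*B_t^3*sin(2*t/5)/4) = (-7*B_t*(2*B_t^2*cos(2*t/5) + 15*sin(2*t/5))/20) dt + (-21*B_t^2*sin(2*t/5)/4) dB_t.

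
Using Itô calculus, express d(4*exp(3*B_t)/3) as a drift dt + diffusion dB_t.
d(4*exp(3*B_t)/3) = (6*exp(3*B_t)) dt + (4*exp(3*B_t)) dB_t

Itô's formula for f(B_t) gives d f(B_t) = f'(B_t) dB_t + (1/2) f''(B_t) dt. Compute derivatives of f(x) = 4*exp(3*x)/3:
  f'(x)  = 4*exp(3*x)
  f''(x) = 12*exp(3*x)
Substitute x = B_t and multiply the f'' term by 1/2:
  drift     = (1/2) * (12*exp(3*x)) evaluated at B_t = 6*exp(3*B_t)
  diffusion = (4*exp(3*x)) evaluated at B_t = 4*exp(3*B_t)
Therefore d(4*exp(3*B_t)/3) = (6*exp(3*B_t)) dt + (4*exp(3*B_t)) dB_t.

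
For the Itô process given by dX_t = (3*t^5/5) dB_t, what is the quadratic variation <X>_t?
<X>_t = 9*t^11/275

For an Itô process dX_t = a(t) dt + b(t) dB_t, the quadratic variation is <X>_t = int_0^t b(s)^2 ds (the drift term does not contribute). Here b(s) = 3*s^5/5, so
  b(s)^2 = 9*s^10/25.
Integrating from 0 to t:
  <X>_t = int_0^t (9*s^10/25) ds = 9*t^11/275.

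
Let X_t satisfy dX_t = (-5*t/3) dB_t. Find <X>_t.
<X>_t = 25*t^3/27

For an Itô process dX_t = a(t) dt + b(t) dB_t, the quadratic variation is <X>_t = int_0^t b(s)^2 ds (the drift term does not contribute). Here b(s) = -5*s/3, so
  b(s)^2 = 25*s^2/9.
Integrating from 0 to t:
  <X>_t = int_0^t (25*s^2/9) ds = 25*t^3/27.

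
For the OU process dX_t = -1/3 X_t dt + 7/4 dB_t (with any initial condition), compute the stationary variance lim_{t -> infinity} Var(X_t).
lim Var(X_t) = 147/32

The OU SDE dX = -theta X dt + sigma dB admits the integrating factor exp(theta t): d(exp(theta t) X_t) = sigma exp(theta t) dB_t. Integrating from 0 to t gives X_t = x_0 * exp(-theta t) + sigma * int_0^t exp(-theta (t-s)) dB_s for any initial x_0. The Itô integral has variance (by the Itô isometry) sigma^2 * int_0^t exp(-2 theta (t - s)) ds = sigma^2 * (1 - exp(-2 theta t)) / (2 theta), independent of x_0.
With theta = 1/3, sigma = 7/4:
  Var(X_t) = (7/4)^2 * (1 - exp(-2*1/3 t)) / (2 * 1/3) = 147/32 - 147*exp(-2*t/3)/32.
As t -> infinity, exp(-2*1/3 t) -> 0, so the stationary variance is sigma^2 / (2 theta) = 147/32.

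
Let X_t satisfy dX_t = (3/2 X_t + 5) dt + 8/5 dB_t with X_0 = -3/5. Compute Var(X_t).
Var(X_t) = 64*exp(3*t)/75 - 64/75

The variance V(t) = Var(X_t) satisfies V'(t) = 2 a V(t) + c^2 with V(0) = 0 (drift coefficient is linear in X, diffusion is constant). With a = 3/2, c = 8/5, the solution is
  V(t) = (c^2 / (2 a)) * (exp(2 a t) - 1)
       = ((8/5)^2 / (2*(3/2))) * (exp(3 t) - 1)
       = 64*exp(3*t)/75 - 64/75.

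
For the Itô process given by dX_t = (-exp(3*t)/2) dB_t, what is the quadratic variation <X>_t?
<X>_t = exp(6*t)/24 - 1/24

For an Itô process dX_t = a(t) dt + b(t) dB_t, the quadratic variation is <X>_t = int_0^t b(s)^2 ds (the drift term does not contribute). Here b(s) = -exp(3*s)/2, so
  b(s)^2 = exp(6*s)/4.
Integrating from 0 to t:
  <X>_t = int_0^t (exp(6*s)/4) ds = exp(6*t)/24 - 1/24.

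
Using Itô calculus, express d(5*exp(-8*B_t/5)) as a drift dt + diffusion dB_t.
d(5*exp(-8*B_t/5)) = (32*exp(-8*B_t/5)/5) dt + (-8*exp(-8*B_t/5)) dB_t

Itô's formula for f(B_t) gives d f(B_t) = f'(B_t) dB_t + (1/2) f''(B_t) dt. Compute derivatives of f(x) = 5*exp(-8*x/5):
  f'(x)  = -8*exp(-8*x/5)
  f''(x) = 64*exp(-8*x/5)/5
Substitute x = B_t and multiply the f'' term by 1/2:
  drift     = (1/2) * (64*exp(-8*x/5)/5) evaluated at B_t = 32*exp(-8*B_t/5)/5
  diffusion = (-8*exp(-8*x/5)) evaluated at B_t = -8*exp(-8*B_t/5)
Therefore d(5*exp(-8*B_t/5)) = (32*exp(-8*B_t/5)/5) dt + (-8*exp(-8*B_t/5)) dB_t.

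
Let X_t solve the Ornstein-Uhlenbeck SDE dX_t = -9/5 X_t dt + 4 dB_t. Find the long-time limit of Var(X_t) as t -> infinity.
lim Var(X_t) = 40/9

The OU SDE dX = -theta X dt + sigma dB admits the integrating factor exp(theta t): d(exp(theta t) X_t) = sigma exp(theta t) dB_t. Integrating from 0 to t gives X_t = x_0 * exp(-theta t) + sigma * int_0^t exp(-theta (t-s)) dB_s for any initial x_0. The Itô integral has variance (by the Itô isometry) sigma^2 * int_0^t exp(-2 theta (t - s)) ds = sigma^2 * (1 - exp(-2 theta t)) / (2 theta), independent of x_0.
With theta = 9/5, sigma = 4:
  Var(X_t) = (4)^2 * (1 - exp(-2*9/5 t)) / (2 * 9/5) = 40/9 - 40*exp(-18*t/5)/9.
As t -> infinity, exp(-2*9/5 t) -> 0, so the stationary variance is sigma^2 / (2 theta) = 40/9.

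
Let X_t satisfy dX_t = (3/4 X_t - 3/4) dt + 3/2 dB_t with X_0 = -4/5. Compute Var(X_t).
Var(X_t) = 3*exp(3*t/2)/2 - 3/2

The variance V(t) = Var(X_t) satisfies V'(t) = 2 a V(t) + c^2 with V(0) = 0 (drift coefficient is linear in X, diffusion is constant). With a = 3/4, c = 3/2, the solution is
  V(t) = (c^2 / (2 a)) * (exp(2 a t) - 1)
       = ((3/2)^2 / (2*(3/4))) * (exp((3/2) t) - 1)
       = 3*exp(3*t/2)/2 - 3/2.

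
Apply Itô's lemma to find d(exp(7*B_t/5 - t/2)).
d(exp(7*B_t/5 - t/2)) = (12*exp(7*B_t/5 - t/2)/25) dt + (7*exp(7*B_t/5 - t/2)/5) dB_t

Itô's formula for f(t, x): d f(t, B_t) = (f_t + (1/2) f_xx) dt + f_x dB_t. Compute partials of f(t, x) = exp(-t/2 + 7*x/5):
  f_t(t,x)  = -exp(-t/2 + 7*x/5)/2
  f_x(t,x)  = 7*exp(-t/2 + 7*x/5)/5
  f_xx(t,x) = 49*exp(-t/2 + 7*x/5)/25
Assemble drift = f_t + (1/2) f_xx = 12*exp(-t/2 + 7*x/5)/25 and diffusion = f_x = 7*exp(-t/2 + 7*x/5)/5. Substituting x = B_t:
  d(exp(7*B_t/5 - t/2)) = (12*exp(7*B_t/5 - t/2)/25) dt + (7*exp(7*B_t/5 - t/2)/5) dB_t.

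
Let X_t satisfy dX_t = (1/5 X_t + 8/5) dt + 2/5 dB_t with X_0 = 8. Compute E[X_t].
E[X_t] = 16*exp(t/5) - 8

Taking expectations and using E[dB_t] = 0, the mean m(t) = E[X_t] satisfies the ODE m'(t) = a m(t) + b with m(0) = x_0. With a = 1/5, b = 8/5, x_0 = 8, the solution is
  m(t) = x_0 * exp(a t) + (b/a) * (exp(a t) - 1)
       = 8 * exp((1/5) t) + ((8/5)/(1/5)) * (exp((1/5) t) - 1)
       = 16*exp(t/5) - 8.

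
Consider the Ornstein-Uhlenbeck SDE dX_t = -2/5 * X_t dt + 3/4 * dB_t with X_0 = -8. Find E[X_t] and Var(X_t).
E[X_t] = -8*exp(-2*t/5); Var(X_t) = 45/64 - 45*exp(-4*t/5)/64

The OU SDE dX = -theta X dt + sigma dB admits the integrating factor exp(theta t): d(exp(theta t) X_t) = sigma exp(theta t) dB_t. Integrating from 0 to t:
  X_t = x_0 * exp(-theta t) + sigma * int_0^t exp(-theta (t-s)) dB_s.
The Itô integral has mean 0 and (by the Itô isometry) variance sigma^2 * int_0^t exp(-2 theta (t - s)) ds = sigma^2 * (1 - exp(-2 theta t)) / (2 theta).
With theta = 2/5, sigma = 3/4, x_0 = -8:
  E[X_t] = -8 * exp(-2/5 t) = -8*exp(-2*t/5)
  Var(X_t) = (3/4)^2 * (1 - exp(-2*2/5 t)) / (2 * 2/5) = 45/64 - 45*exp(-4*t/5)/64.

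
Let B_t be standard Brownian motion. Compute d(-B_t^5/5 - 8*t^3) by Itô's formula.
d(-B_t^5/5 - 8*t^3) = (-2*B_t^3 - 24*t^2) dt + (-B_t^4) dB_t

Itô's formula for f(t, x): d f(t, B_t) = (f_t + (1/2) f_xx) dt + f_x dB_t. Compute partials of f(t, x) = -8*t^3 - x^5/5:
  f_t(t,x)  = -24*t^2
  f_x(t,x)  = -x^4
  f_xx(t,x) = -4*x^3
Assemble drift = f_t + (1/2) f_xx = -24*t^2 - 2*x^3 and diffusion = f_x = -x^4. Substituting x = B_t:
  d(-B_t^5/5 - 8*t^3) = (-2*B_t^3 - 24*t^2) dt + (-B_t^4) dB_t.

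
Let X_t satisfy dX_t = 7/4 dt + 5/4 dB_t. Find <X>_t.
<X>_t = 25*t/16

For an Itô process dX_t = a(t) dt + b(t) dB_t, the quadratic variation is <X>_t = int_0^t b(s)^2 ds (the drift term does not contribute). Here b(s) = 5/4, so
  b(s)^2 = 25/16.
Integrating from 0 to t:
  <X>_t = int_0^t (25/16) ds = 25*t/16.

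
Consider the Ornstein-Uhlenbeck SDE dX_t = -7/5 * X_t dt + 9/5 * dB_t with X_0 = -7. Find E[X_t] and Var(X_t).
E[X_t] = -7*exp(-7*t/5); Var(X_t) = 81/70 - 81*exp(-14*t/5)/70

The OU SDE dX = -theta X dt + sigma dB admits the integrating factor exp(theta t): d(exp(theta t) X_t) = sigma exp(theta t) dB_t. Integrating from 0 to t:
  X_t = x_0 * exp(-theta t) + sigma * int_0^t exp(-theta (t-s)) dB_s.
The Itô integral has mean 0 and (by the Itô isometry) variance sigma^2 * int_0^t exp(-2 theta (t - s)) ds = sigma^2 * (1 - exp(-2 theta t)) / (2 theta).
With theta = 7/5, sigma = 9/5, x_0 = -7:
  E[X_t] = -7 * exp(-7/5 t) = -7*exp(-7*t/5)
  Var(X_t) = (9/5)^2 * (1 - exp(-2*7/5 t)) / (2 * 7/5) = 81/70 - 81*exp(-14*t/5)/70.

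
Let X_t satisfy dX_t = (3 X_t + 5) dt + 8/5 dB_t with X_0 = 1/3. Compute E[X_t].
E[X_t] = 2*exp(3*t) - 5/3

Taking expectations and using E[dB_t] = 0, the mean m(t) = E[X_t] satisfies the ODE m'(t) = a m(t) + b with m(0) = x_0. With a = 3, b = 5, x_0 = 1/3, the solution is
  m(t) = x_0 * exp(a t) + (b/a) * (exp(a t) - 1)
       = (1/3) * exp(3 t) + (5/3) * (exp(3 t) - 1)
       = 2*exp(3*t) - 5/3.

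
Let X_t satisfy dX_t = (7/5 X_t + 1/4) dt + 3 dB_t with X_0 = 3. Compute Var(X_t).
Var(X_t) = 45*exp(14*t/5)/14 - 45/14

The variance V(t) = Var(X_t) satisfies V'(t) = 2 a V(t) + c^2 with V(0) = 0 (drift coefficient is linear in X, diffusion is constant). With a = 7/5, c = 3, the solution is
  V(t) = (c^2 / (2 a)) * (exp(2 a t) - 1)
       = (3^2 / (2*(7/5))) * (exp((14/5) t) - 1)
       = 45*exp(14*t/5)/14 - 45/14.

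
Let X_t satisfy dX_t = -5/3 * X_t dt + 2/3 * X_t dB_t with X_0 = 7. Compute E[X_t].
E[X_t] = 7*exp(-5*t/3)

For GBM dX = mu X dt + sigma X dB with X_0 = x_0, apply Itô to Y = log X: dY = (mu - sigma^2/2) dt + sigma dB, so Y_t = log(x_0) + (mu - sigma^2/2) t + sigma B_t and hence X_t = x_0 * exp((mu - sigma^2/2) t + sigma B_t).
With mu = -5/3, sigma = 2/3, x_0 = 7, this gives:
  X_t = 7 * exp((-17/9) * t + (2/3) * B_t).
Since sigma*B_t ~ Normal(0, sigma^2 t), E[exp(sigma*B_t)] = exp(sigma^2 t / 2); so E[X_t] = x_0 * exp((mu - sigma^2/2) t) * exp(sigma^2 t / 2) = x_0 * exp(mu t) = 7*exp(-5*t/3).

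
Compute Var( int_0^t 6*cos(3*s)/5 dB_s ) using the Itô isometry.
Var = 18*t/25 + 3*sin(6*t)/25

The Itô integral of a deterministic integrand f(s) has mean 0 because each increment f(s) * (B_{s+ds} - B_s) has mean 0. By the Itô isometry:
  Var( int_0^t f(s) dB_s ) = E[ (int_0^t f(s) dB_s)^2 ] = int_0^t f(s)^2 ds.
Here f(s) = 6*cos(3*s)/5, so f(s)^2 = 36*cos(3*s)^2/25. Integrate:
  int_0^t (36*cos(3*s)^2/25) ds = 18*t/25 + 3*sin(6*t)/25.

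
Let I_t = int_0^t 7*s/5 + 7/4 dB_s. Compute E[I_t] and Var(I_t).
E[I_t] = 0; Var(I_t) = 49*t*(16*t^2 + 60*t + 75)/1200

The Itô integral of a deterministic integrand f(s) has mean 0 because each increment f(s) * (B_{s+ds} - B_s) has mean 0. By the Itô isometry:
  Var( int_0^t f(s) dB_s ) = E[ (int_0^t f(s) dB_s)^2 ] = int_0^t f(s)^2 ds.
Here f(s) = 7*s/5 + 7/4, so f(s)^2 = 49*(4*s + 5)^2/400. Integrate:
  int_0^t (49*(4*s + 5)^2/400) ds = 49*t*(16*t^2 + 60*t + 75)/1200.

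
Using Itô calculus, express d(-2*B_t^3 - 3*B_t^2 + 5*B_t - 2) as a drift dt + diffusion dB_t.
d(-2*B_t^3 - 3*B_t^2 + 5*B_t - 2) = (-6*B_t - 3) dt + (-6*B_t^2 - 6*B_t + 5) dB_t

Itô's formula for f(B_t) gives d f(B_t) = f'(B_t) dB_t + (1/2) f''(B_t) dt. Compute derivatives of f(x) = -2*x^3 - 3*x^2 + 5*x - 2:
  f'(x)  = -6*x^2 - 6*x + 5
  f''(x) = -12*x - 6
Substitute x = B_t and multiply the f'' term by 1/2:
  drift     = (1/2) * (-12*x - 6) evaluated at B_t = -6*B_t - 3
  diffusion = (-6*x^2 - 6*x + 5) evaluated at B_t = -6*B_t^2 - 6*B_t + 5
Therefore d(-2*B_t^3 - 3*B_t^2 + 5*B_t - 2) = (-6*B_t - 3) dt + (-6*B_t^2 - 6*B_t + 5) dB_t.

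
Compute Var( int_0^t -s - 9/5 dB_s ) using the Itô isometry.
Var = t*(25*t^2 + 135*t + 243)/75

The Itô integral of a deterministic integrand f(s) has mean 0 because each increment f(s) * (B_{s+ds} - B_s) has mean 0. By the Itô isometry:
  Var( int_0^t f(s) dB_s ) = E[ (int_0^t f(s) dB_s)^2 ] = int_0^t f(s)^2 ds.
Here f(s) = -s - 9/5, so f(s)^2 = (5*s + 9)^2/25. Integrate:
  int_0^t ((5*s + 9)^2/25) ds = t*(25*t^2 + 135*t + 243)/75.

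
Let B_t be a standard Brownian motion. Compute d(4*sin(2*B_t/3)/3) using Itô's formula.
d(4*sin(2*B_t/3)/3) = (-8*sin(2*B_t/3)/27) dt + (8*cos(2*B_t/3)/9) dB_t

Itô's formula for f(B_t) gives d f(B_t) = f'(B_t) dB_t + (1/2) f''(B_t) dt. Compute derivatives of f(x) = 4*sin(2*x/3)/3:
  f'(x)  = 8*cos(2*x/3)/9
  f''(x) = -16*sin(2*x/3)/27
Substitute x = B_t and multiply the f'' term by 1/2:
  drift     = (1/2) * (-16*sin(2*x/3)/27) evaluated at B_t = -8*sin(2*B_t/3)/27
  diffusion = (8*cos(2*x/3)/9) evaluated at B_t = 8*cos(2*B_t/3)/9
Therefore d(4*sin(2*B_t/3)/3) = (-8*sin(2*B_t/3)/27) dt + (8*cos(2*B_t/3)/9) dB_t.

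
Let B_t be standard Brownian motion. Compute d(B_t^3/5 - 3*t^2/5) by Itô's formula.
d(B_t^3/5 - 3*t^2/5) = (3*B_t/5 - 6*t/5) dt + (3*B_t^2/5) dB_t

Itô's formula for f(t, x): d f(t, B_t) = (f_t + (1/2) f_xx) dt + f_x dB_t. Compute partials of f(t, x) = -3*t^2/5 + x^3/5:
  f_t(t,x)  = -6*t/5
  f_x(t,x)  = 3*x^2/5
  f_xx(t,x) = 6*x/5
Assemble drift = f_t + (1/2) f_xx = -6*t/5 + 3*x/5 and diffusion = f_x = 3*x^2/5. Substituting x = B_t:
  d(B_t^3/5 - 3*t^2/5) = (3*B_t/5 - 6*t/5) dt + (3*B_t^2/5) dB_t.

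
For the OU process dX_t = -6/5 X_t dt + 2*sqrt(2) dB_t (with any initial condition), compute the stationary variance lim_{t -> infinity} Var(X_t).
lim Var(X_t) = 10/3

The OU SDE dX = -theta X dt + sigma dB admits the integrating factor exp(theta t): d(exp(theta t) X_t) = sigma exp(theta t) dB_t. Integrating from 0 to t gives X_t = x_0 * exp(-theta t) + sigma * int_0^t exp(-theta (t-s)) dB_s for any initial x_0. The Itô integral has variance (by the Itô isometry) sigma^2 * int_0^t exp(-2 theta (t - s)) ds = sigma^2 * (1 - exp(-2 theta t)) / (2 theta), independent of x_0.
With theta = 6/5, sigma = 2*sqrt(2):
  Var(X_t) = (2*sqrt(2))^2 * (1 - exp(-2*6/5 t)) / (2 * 6/5) = 10/3 - 10*exp(-12*t/5)/3.
As t -> infinity, exp(-2*6/5 t) -> 0, so the stationary variance is sigma^2 / (2 theta) = 10/3.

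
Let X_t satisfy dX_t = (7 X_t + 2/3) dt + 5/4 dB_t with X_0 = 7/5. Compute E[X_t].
E[X_t] = 157*exp(7*t)/105 - 2/21

Taking expectations and using E[dB_t] = 0, the mean m(t) = E[X_t] satisfies the ODE m'(t) = a m(t) + b with m(0) = x_0. With a = 7, b = 2/3, x_0 = 7/5, the solution is
  m(t) = x_0 * exp(a t) + (b/a) * (exp(a t) - 1)
       = (7/5) * exp(7 t) + ((2/3)/7) * (exp(7 t) - 1)
       = 157*exp(7*t)/105 - 2/21.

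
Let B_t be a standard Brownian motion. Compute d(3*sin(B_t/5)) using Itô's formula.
d(3*sin(B_t/5)) = (-3*sin(B_t/5)/50) dt + (3*cos(B_t/5)/5) dB_t

Itô's formula for f(B_t) gives d f(B_t) = f'(B_t) dB_t + (1/2) f''(B_t) dt. Compute derivatives of f(x) = 3*sin(x/5):
  f'(x)  = 3*cos(x/5)/5
  f''(x) = -3*sin(x/5)/25
Substitute x = B_t and multiply the f'' term by 1/2:
  drift     = (1/2) * (-3*sin(x/5)/25) evaluated at B_t = -3*sin(B_t/5)/50
  diffusion = (3*cos(x/5)/5) evaluated at B_t = 3*cos(B_t/5)/5
Therefore d(3*sin(B_t/5)) = (-3*sin(B_t/5)/50) dt + (3*cos(B_t/5)/5) dB_t.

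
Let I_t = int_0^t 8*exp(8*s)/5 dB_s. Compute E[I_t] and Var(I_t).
E[I_t] = 0; Var(I_t) = 4*exp(16*t)/25 - 4/25

The Itô integral of a deterministic integrand f(s) has mean 0 because each increment f(s) * (B_{s+ds} - B_s) has mean 0. By the Itô isometry:
  Var( int_0^t f(s) dB_s ) = E[ (int_0^t f(s) dB_s)^2 ] = int_0^t f(s)^2 ds.
Here f(s) = 8*exp(8*s)/5, so f(s)^2 = 64*exp(16*s)/25. Integrate:
  int_0^t (64*exp(16*s)/25) ds = 4*exp(16*t)/25 - 4/25.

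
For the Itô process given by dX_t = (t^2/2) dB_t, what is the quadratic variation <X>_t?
<X>_t = t^5/20

For an Itô process dX_t = a(t) dt + b(t) dB_t, the quadratic variation is <X>_t = int_0^t b(s)^2 ds (the drift term does not contribute). Here b(s) = s^2/2, so
  b(s)^2 = s^4/4.
Integrating from 0 to t:
  <X>_t = int_0^t (s^4/4) ds = t^5/20.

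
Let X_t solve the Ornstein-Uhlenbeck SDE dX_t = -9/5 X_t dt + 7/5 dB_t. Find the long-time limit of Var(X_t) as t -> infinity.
lim Var(X_t) = 49/90

The OU SDE dX = -theta X dt + sigma dB admits the integrating factor exp(theta t): d(exp(theta t) X_t) = sigma exp(theta t) dB_t. Integrating from 0 to t gives X_t = x_0 * exp(-theta t) + sigma * int_0^t exp(-theta (t-s)) dB_s for any initial x_0. The Itô integral has variance (by the Itô isometry) sigma^2 * int_0^t exp(-2 theta (t - s)) ds = sigma^2 * (1 - exp(-2 theta t)) / (2 theta), independent of x_0.
With theta = 9/5, sigma = 7/5:
  Var(X_t) = (7/5)^2 * (1 - exp(-2*9/5 t)) / (2 * 9/5) = 49/90 - 49*exp(-18*t/5)/90.
As t -> infinity, exp(-2*9/5 t) -> 0, so the stationary variance is sigma^2 / (2 theta) = 49/90.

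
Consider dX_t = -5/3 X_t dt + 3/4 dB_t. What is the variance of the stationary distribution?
lim Var(X_t) = 27/160

The OU SDE dX = -theta X dt + sigma dB admits the integrating factor exp(theta t): d(exp(theta t) X_t) = sigma exp(theta t) dB_t. Integrating from 0 to t gives X_t = x_0 * exp(-theta t) + sigma * int_0^t exp(-theta (t-s)) dB_s for any initial x_0. The Itô integral has variance (by the Itô isometry) sigma^2 * int_0^t exp(-2 theta (t - s)) ds = sigma^2 * (1 - exp(-2 theta t)) / (2 theta), independent of x_0.
With theta = 5/3, sigma = 3/4:
  Var(X_t) = (3/4)^2 * (1 - exp(-2*5/3 t)) / (2 * 5/3) = 27/160 - 27*exp(-10*t/3)/160.
As t -> infinity, exp(-2*5/3 t) -> 0, so the stationary variance is sigma^2 / (2 theta) = 27/160.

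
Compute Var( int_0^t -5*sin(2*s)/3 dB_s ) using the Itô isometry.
Var = 25*t/18 - 25*sin(4*t)/72

The Itô integral of a deterministic integrand f(s) has mean 0 because each increment f(s) * (B_{s+ds} - B_s) has mean 0. By the Itô isometry:
  Var( int_0^t f(s) dB_s ) = E[ (int_0^t f(s) dB_s)^2 ] = int_0^t f(s)^2 ds.
Here f(s) = -5*sin(2*s)/3, so f(s)^2 = 25*sin(2*s)^2/9. Integrate:
  int_0^t (25*sin(2*s)^2/9) ds = 25*t/18 - 25*sin(4*t)/72.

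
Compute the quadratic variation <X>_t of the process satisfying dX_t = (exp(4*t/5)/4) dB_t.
<X>_t = 5*exp(8*t/5)/128 - 5/128

For an Itô process dX_t = a(t) dt + b(t) dB_t, the quadratic variation is <X>_t = int_0^t b(s)^2 ds (the drift term does not contribute). Here b(s) = exp(4*s/5)/4, so
  b(s)^2 = exp(8*s/5)/16.
Integrating from 0 to t:
  <X>_t = int_0^t (exp(8*s/5)/16) ds = 5*exp(8*t/5)/128 - 5/128.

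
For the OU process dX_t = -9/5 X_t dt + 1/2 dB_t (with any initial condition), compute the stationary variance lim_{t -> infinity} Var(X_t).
lim Var(X_t) = 5/72

The OU SDE dX = -theta X dt + sigma dB admits the integrating factor exp(theta t): d(exp(theta t) X_t) = sigma exp(theta t) dB_t. Integrating from 0 to t gives X_t = x_0 * exp(-theta t) + sigma * int_0^t exp(-theta (t-s)) dB_s for any initial x_0. The Itô integral has variance (by the Itô isometry) sigma^2 * int_0^t exp(-2 theta (t - s)) ds = sigma^2 * (1 - exp(-2 theta t)) / (2 theta), independent of x_0.
With theta = 9/5, sigma = 1/2:
  Var(X_t) = (1/2)^2 * (1 - exp(-2*9/5 t)) / (2 * 9/5) = 5/72 - 5*exp(-18*t/5)/72.
As t -> infinity, exp(-2*9/5 t) -> 0, so the stationary variance is sigma^2 / (2 theta) = 5/72.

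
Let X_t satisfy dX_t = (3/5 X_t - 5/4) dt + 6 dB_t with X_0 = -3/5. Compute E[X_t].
E[X_t] = 25/12 - 161*exp(3*t/5)/60

Taking expectations and using E[dB_t] = 0, the mean m(t) = E[X_t] satisfies the ODE m'(t) = a m(t) + b with m(0) = x_0. With a = 3/5, b = -5/4, x_0 = -3/5, the solution is
  m(t) = x_0 * exp(a t) + (b/a) * (exp(a t) - 1)
       = (-3/5) * exp((3/5) t) + ((-5/4)/(3/5)) * (exp((3/5) t) - 1)
       = 25/12 - 161*exp(3*t/5)/60.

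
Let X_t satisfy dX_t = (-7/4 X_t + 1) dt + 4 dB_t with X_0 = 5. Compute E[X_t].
E[X_t] = 4/7 + 31*exp(-7*t/4)/7

Taking expectations and using E[dB_t] = 0, the mean m(t) = E[X_t] satisfies the ODE m'(t) = a m(t) + b with m(0) = x_0. With a = -7/4, b = 1, x_0 = 5, the solution is
  m(t) = x_0 * exp(a t) + (b/a) * (exp(a t) - 1)
       = 5 * exp((-7/4) t) + (1/(-7/4)) * (exp((-7/4) t) - 1)
       = 4/7 + 31*exp(-7*t/4)/7.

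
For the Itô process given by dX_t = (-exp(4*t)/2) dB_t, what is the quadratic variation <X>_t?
<X>_t = exp(8*t)/32 - 1/32

For an Itô process dX_t = a(t) dt + b(t) dB_t, the quadratic variation is <X>_t = int_0^t b(s)^2 ds (the drift term does not contribute). Here b(s) = -exp(4*s)/2, so
  b(s)^2 = exp(8*s)/4.
Integrating from 0 to t:
  <X>_t = int_0^t (exp(8*s)/4) ds = exp(8*t)/32 - 1/32.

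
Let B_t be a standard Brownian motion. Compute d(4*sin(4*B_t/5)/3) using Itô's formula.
d(4*sin(4*B_t/5)/3) = (-32*sin(4*B_t/5)/75) dt + (16*cos(4*B_t/5)/15) dB_t

Itô's formula for f(B_t) gives d f(B_t) = f'(B_t) dB_t + (1/2) f''(B_t) dt. Compute derivatives of f(x) = 4*sin(4*x/5)/3:
  f'(x)  = 16*cos(4*x/5)/15
  f''(x) = -64*sin(4*x/5)/75
Substitute x = B_t and multiply the f'' term by 1/2:
  drift     = (1/2) * (-64*sin(4*x/5)/75) evaluated at B_t = -32*sin(4*B_t/5)/75
  diffusion = (16*cos(4*x/5)/15) evaluated at B_t = 16*cos(4*B_t/5)/15
Therefore d(4*sin(4*B_t/5)/3) = (-32*sin(4*B_t/5)/75) dt + (16*cos(4*B_t/5)/15) dB_t.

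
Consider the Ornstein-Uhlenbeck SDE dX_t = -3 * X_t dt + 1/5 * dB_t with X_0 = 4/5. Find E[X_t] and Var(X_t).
E[X_t] = 4*exp(-3*t)/5; Var(X_t) = 1/150 - exp(-6*t)/150

The OU SDE dX = -theta X dt + sigma dB admits the integrating factor exp(theta t): d(exp(theta t) X_t) = sigma exp(theta t) dB_t. Integrating from 0 to t:
  X_t = x_0 * exp(-theta t) + sigma * int_0^t exp(-theta (t-s)) dB_s.
The Itô integral has mean 0 and (by the Itô isometry) variance sigma^2 * int_0^t exp(-2 theta (t - s)) ds = sigma^2 * (1 - exp(-2 theta t)) / (2 theta).
With theta = 3, sigma = 1/5, x_0 = 4/5:
  E[X_t] = 4/5 * exp(-3 t) = 4*exp(-3*t)/5
  Var(X_t) = (1/5)^2 * (1 - exp(-2*3 t)) / (2 * 3) = 1/150 - exp(-6*t)/150.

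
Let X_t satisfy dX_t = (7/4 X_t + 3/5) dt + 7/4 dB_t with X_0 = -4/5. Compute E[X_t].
E[X_t] = -16*exp(7*t/4)/35 - 12/35

Taking expectations and using E[dB_t] = 0, the mean m(t) = E[X_t] satisfies the ODE m'(t) = a m(t) + b with m(0) = x_0. With a = 7/4, b = 3/5, x_0 = -4/5, the solution is
  m(t) = x_0 * exp(a t) + (b/a) * (exp(a t) - 1)
       = (-4/5) * exp((7/4) t) + ((3/5)/(7/4)) * (exp((7/4) t) - 1)
       = -16*exp(7*t/4)/35 - 12/35.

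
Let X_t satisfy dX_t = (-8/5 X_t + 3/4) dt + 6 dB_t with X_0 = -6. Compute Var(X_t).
Var(X_t) = 45/4 - 45*exp(-16*t/5)/4

The variance V(t) = Var(X_t) satisfies V'(t) = 2 a V(t) + c^2 with V(0) = 0 (drift coefficient is linear in X, diffusion is constant). With a = -8/5, c = 6, the solution is
  V(t) = (c^2 / (2 a)) * (exp(2 a t) - 1)
       = (6^2 / (2*(-8/5))) * (exp((-16/5) t) - 1)
       = 45/4 - 45*exp(-16*t/5)/4.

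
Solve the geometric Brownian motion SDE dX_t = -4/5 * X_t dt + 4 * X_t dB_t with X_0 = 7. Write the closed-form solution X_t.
X_t = 7 * exp((-44/5) * t + (4) * B_t)

For GBM dX = mu X dt + sigma X dB with X_0 = x_0, apply Itô to Y = log X: dY = (mu - sigma^2/2) dt + sigma dB, so Y_t = log(x_0) + (mu - sigma^2/2) t + sigma B_t and hence X_t = x_0 * exp((mu - sigma^2/2) t + sigma B_t).
With mu = -4/5, sigma = 4, x_0 = 7, this gives:
  X_t = 7 * exp((-44/5) * t + (4) * B_t).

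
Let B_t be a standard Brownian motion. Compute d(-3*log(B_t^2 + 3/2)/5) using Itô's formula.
d(-3*log(B_t^2 + 3/2)/5) = (6*(2*B_t^2 - 3)/(5*(2*B_t^2 + 3)^2)) dt + (-12*B_t/(10*B_t^2 + 15)) dB_t

Itô's formula for f(B_t) gives d f(B_t) = f'(B_t) dB_t + (1/2) f''(B_t) dt. Compute derivatives of f(x) = -3*log(x^2 + 3/2)/5:
  f'(x)  = -12*x/(10*x^2 + 15)
  f''(x) = 12*(2*x^2 - 3)/(5*(2*x^2 + 3)^2)
Substitute x = B_t and multiply the f'' term by 1/2:
  drift     = (1/2) * (12*(2*x^2 - 3)/(5*(2*x^2 + 3)^2)) evaluated at B_t = 6*(2*B_t^2 - 3)/(5*(2*B_t^2 + 3)^2)
  diffusion = (-12*x/(10*x^2 + 15)) evaluated at B_t = -12*B_t/(10*B_t^2 + 15)
Therefore d(-3*log(B_t^2 + 3/2)/5) = (6*(2*B_t^2 - 3)/(5*(2*B_t^2 + 3)^2)) dt + (-12*B_t/(10*B_t^2 + 15)) dB_t.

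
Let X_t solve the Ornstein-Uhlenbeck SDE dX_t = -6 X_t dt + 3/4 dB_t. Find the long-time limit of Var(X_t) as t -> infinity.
lim Var(X_t) = 3/64

The OU SDE dX = -theta X dt + sigma dB admits the integrating factor exp(theta t): d(exp(theta t) X_t) = sigma exp(theta t) dB_t. Integrating from 0 to t gives X_t = x_0 * exp(-theta t) + sigma * int_0^t exp(-theta (t-s)) dB_s for any initial x_0. The Itô integral has variance (by the Itô isometry) sigma^2 * int_0^t exp(-2 theta (t - s)) ds = sigma^2 * (1 - exp(-2 theta t)) / (2 theta), independent of x_0.
With theta = 6, sigma = 3/4:
  Var(X_t) = (3/4)^2 * (1 - exp(-2*6 t)) / (2 * 6) = 3/64 - 3*exp(-12*t)/64.
As t -> infinity, exp(-2*6 t) -> 0, so the stationary variance is sigma^2 / (2 theta) = 3/64.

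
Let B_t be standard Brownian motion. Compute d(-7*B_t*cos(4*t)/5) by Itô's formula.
d(-7*B_t*cos(4*t)/5) = (28*B_t*sin(4*t)/5) dt + (-7*cos(4*t)/5) dB_t

Itô's formula for f(t, x): d f(t, B_t) = (f_t + (1/2) f_xx) dt + f_x dB_t. Compute partials of f(t, x) = -7*x*cos(4*t)/5:
  f_t(t,x)  = 28*x*sin(4*t)/5
  f_x(t,x)  = -7*cos(4*t)/5
  f_xx(t,x) = 0
Assemble drift = f_t + (1/2) f_xx = 28*x*sin(4*t)/5 and diffusion = f_x = -7*cos(4*t)/5. Substituting x = B_t:
  d(-7*B_t*cos(4*t)/5) = (28*B_t*sin(4*t)/5) dt + (-7*cos(4*t)/5) dB_t.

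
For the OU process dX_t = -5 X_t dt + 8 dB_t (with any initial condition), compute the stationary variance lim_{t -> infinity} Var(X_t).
lim Var(X_t) = 32/5

The OU SDE dX = -theta X dt + sigma dB admits the integrating factor exp(theta t): d(exp(theta t) X_t) = sigma exp(theta t) dB_t. Integrating from 0 to t gives X_t = x_0 * exp(-theta t) + sigma * int_0^t exp(-theta (t-s)) dB_s for any initial x_0. The Itô integral has variance (by the Itô isometry) sigma^2 * int_0^t exp(-2 theta (t - s)) ds = sigma^2 * (1 - exp(-2 theta t)) / (2 theta), independent of x_0.
With theta = 5, sigma = 8:
  Var(X_t) = (8)^2 * (1 - exp(-2*5 t)) / (2 * 5) = 32/5 - 32*exp(-10*t)/5.
As t -> infinity, exp(-2*5 t) -> 0, so the stationary variance is sigma^2 / (2 theta) = 32/5.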